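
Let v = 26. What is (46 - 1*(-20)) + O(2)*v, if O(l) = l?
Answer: 118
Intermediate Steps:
(46 - 1*(-20)) + O(2)*v = (46 - 1*(-20)) + 2*26 = (46 + 20) + 52 = 66 + 52 = 118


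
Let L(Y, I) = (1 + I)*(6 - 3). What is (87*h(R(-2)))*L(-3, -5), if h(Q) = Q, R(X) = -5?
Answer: 5220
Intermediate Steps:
L(Y, I) = 3 + 3*I (L(Y, I) = (1 + I)*3 = 3 + 3*I)
(87*h(R(-2)))*L(-3, -5) = (87*(-5))*(3 + 3*(-5)) = -435*(3 - 15) = -435*(-12) = 5220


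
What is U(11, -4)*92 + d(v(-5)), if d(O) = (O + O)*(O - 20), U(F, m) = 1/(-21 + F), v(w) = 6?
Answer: -886/5 ≈ -177.20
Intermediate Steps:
d(O) = 2*O*(-20 + O) (d(O) = (2*O)*(-20 + O) = 2*O*(-20 + O))
U(11, -4)*92 + d(v(-5)) = 92/(-21 + 11) + 2*6*(-20 + 6) = 92/(-10) + 2*6*(-14) = -1/10*92 - 168 = -46/5 - 168 = -886/5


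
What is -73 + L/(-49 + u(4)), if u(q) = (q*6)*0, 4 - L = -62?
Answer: -3643/49 ≈ -74.347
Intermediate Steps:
L = 66 (L = 4 - 1*(-62) = 4 + 62 = 66)
u(q) = 0 (u(q) = (6*q)*0 = 0)
-73 + L/(-49 + u(4)) = -73 + 66/(-49 + 0) = -73 + 66/(-49) = -73 - 1/49*66 = -73 - 66/49 = -3643/49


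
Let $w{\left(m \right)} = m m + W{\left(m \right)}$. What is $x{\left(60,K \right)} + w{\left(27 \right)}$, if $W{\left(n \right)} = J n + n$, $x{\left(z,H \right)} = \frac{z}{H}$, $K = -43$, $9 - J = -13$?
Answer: $\frac{57990}{43} \approx 1348.6$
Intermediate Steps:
$J = 22$ ($J = 9 - -13 = 9 + 13 = 22$)
$W{\left(n \right)} = 23 n$ ($W{\left(n \right)} = 22 n + n = 23 n$)
$w{\left(m \right)} = m^{2} + 23 m$ ($w{\left(m \right)} = m m + 23 m = m^{2} + 23 m$)
$x{\left(60,K \right)} + w{\left(27 \right)} = \frac{60}{-43} + 27 \left(23 + 27\right) = 60 \left(- \frac{1}{43}\right) + 27 \cdot 50 = - \frac{60}{43} + 1350 = \frac{57990}{43}$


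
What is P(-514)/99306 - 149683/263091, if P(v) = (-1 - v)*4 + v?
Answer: -2409964340/4354419141 ≈ -0.55345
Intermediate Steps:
P(v) = -4 - 3*v (P(v) = (-4 - 4*v) + v = -4 - 3*v)
P(-514)/99306 - 149683/263091 = (-4 - 3*(-514))/99306 - 149683/263091 = (-4 + 1542)*(1/99306) - 149683*1/263091 = 1538*(1/99306) - 149683/263091 = 769/49653 - 149683/263091 = -2409964340/4354419141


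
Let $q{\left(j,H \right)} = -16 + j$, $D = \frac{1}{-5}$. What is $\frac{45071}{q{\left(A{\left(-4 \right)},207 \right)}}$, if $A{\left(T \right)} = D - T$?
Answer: $- \frac{225355}{61} \approx -3694.3$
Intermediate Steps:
$D = - \frac{1}{5} \approx -0.2$
$A{\left(T \right)} = - \frac{1}{5} - T$
$\frac{45071}{q{\left(A{\left(-4 \right)},207 \right)}} = \frac{45071}{-16 - - \frac{19}{5}} = \frac{45071}{-16 + \left(- \frac{1}{5} + 4\right)} = \frac{45071}{-16 + \frac{19}{5}} = \frac{45071}{- \frac{61}{5}} = 45071 \left(- \frac{5}{61}\right) = - \frac{225355}{61}$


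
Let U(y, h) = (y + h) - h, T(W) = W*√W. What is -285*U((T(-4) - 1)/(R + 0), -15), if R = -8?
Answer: -285/8 - 285*I ≈ -35.625 - 285.0*I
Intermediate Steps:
T(W) = W^(3/2)
U(y, h) = y (U(y, h) = (h + y) - h = y)
-285*U((T(-4) - 1)/(R + 0), -15) = -285*((-4)^(3/2) - 1)/(-8 + 0) = -285*(-8*I - 1)/(-8) = -285*(-1 - 8*I)*(-1)/8 = -285*(⅛ + I) = -285/8 - 285*I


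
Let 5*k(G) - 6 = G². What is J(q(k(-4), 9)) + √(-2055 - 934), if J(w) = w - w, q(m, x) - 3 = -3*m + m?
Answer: 7*I*√61 ≈ 54.672*I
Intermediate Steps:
k(G) = 6/5 + G²/5
q(m, x) = 3 - 2*m (q(m, x) = 3 + (-3*m + m) = 3 - 2*m)
J(w) = 0
J(q(k(-4), 9)) + √(-2055 - 934) = 0 + √(-2055 - 934) = 0 + √(-2989) = 0 + 7*I*√61 = 7*I*√61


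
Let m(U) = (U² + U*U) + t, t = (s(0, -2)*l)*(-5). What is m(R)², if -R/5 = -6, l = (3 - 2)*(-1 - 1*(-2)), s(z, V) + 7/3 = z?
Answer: 29539225/9 ≈ 3.2821e+6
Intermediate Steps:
s(z, V) = -7/3 + z
l = 1 (l = 1*(-1 + 2) = 1*1 = 1)
R = 30 (R = -5*(-6) = 30)
t = 35/3 (t = ((-7/3 + 0)*1)*(-5) = -7/3*1*(-5) = -7/3*(-5) = 35/3 ≈ 11.667)
m(U) = 35/3 + 2*U² (m(U) = (U² + U*U) + 35/3 = (U² + U²) + 35/3 = 2*U² + 35/3 = 35/3 + 2*U²)
m(R)² = (35/3 + 2*30²)² = (35/3 + 2*900)² = (35/3 + 1800)² = (5435/3)² = 29539225/9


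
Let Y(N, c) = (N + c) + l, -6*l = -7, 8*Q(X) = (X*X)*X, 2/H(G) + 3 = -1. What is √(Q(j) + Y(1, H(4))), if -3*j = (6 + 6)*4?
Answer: I*√4593/3 ≈ 22.591*I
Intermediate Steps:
j = -16 (j = -(6 + 6)*4/3 = -4*4 = -⅓*48 = -16)
H(G) = -½ (H(G) = 2/(-3 - 1) = 2/(-4) = 2*(-¼) = -½)
Q(X) = X³/8 (Q(X) = ((X*X)*X)/8 = (X²*X)/8 = X³/8)
l = 7/6 (l = -⅙*(-7) = 7/6 ≈ 1.1667)
Y(N, c) = 7/6 + N + c (Y(N, c) = (N + c) + 7/6 = 7/6 + N + c)
√(Q(j) + Y(1, H(4))) = √((⅛)*(-16)³ + (7/6 + 1 - ½)) = √((⅛)*(-4096) + 5/3) = √(-512 + 5/3) = √(-1531/3) = I*√4593/3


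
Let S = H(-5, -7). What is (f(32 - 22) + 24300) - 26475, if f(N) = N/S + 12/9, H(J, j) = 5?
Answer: -6515/3 ≈ -2171.7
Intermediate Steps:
S = 5
f(N) = 4/3 + N/5 (f(N) = N/5 + 12/9 = N*(⅕) + 12*(⅑) = N/5 + 4/3 = 4/3 + N/5)
(f(32 - 22) + 24300) - 26475 = ((4/3 + (32 - 22)/5) + 24300) - 26475 = ((4/3 + (⅕)*10) + 24300) - 26475 = ((4/3 + 2) + 24300) - 26475 = (10/3 + 24300) - 26475 = 72910/3 - 26475 = -6515/3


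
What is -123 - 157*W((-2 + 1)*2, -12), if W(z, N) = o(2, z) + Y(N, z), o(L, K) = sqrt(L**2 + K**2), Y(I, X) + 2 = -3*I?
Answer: -5461 - 314*sqrt(2) ≈ -5905.1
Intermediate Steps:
Y(I, X) = -2 - 3*I
o(L, K) = sqrt(K**2 + L**2)
W(z, N) = -2 + sqrt(4 + z**2) - 3*N (W(z, N) = sqrt(z**2 + 2**2) + (-2 - 3*N) = sqrt(z**2 + 4) + (-2 - 3*N) = sqrt(4 + z**2) + (-2 - 3*N) = -2 + sqrt(4 + z**2) - 3*N)
-123 - 157*W((-2 + 1)*2, -12) = -123 - 157*(-2 + sqrt(4 + ((-2 + 1)*2)**2) - 3*(-12)) = -123 - 157*(-2 + sqrt(4 + (-1*2)**2) + 36) = -123 - 157*(-2 + sqrt(4 + (-2)**2) + 36) = -123 - 157*(-2 + sqrt(4 + 4) + 36) = -123 - 157*(-2 + sqrt(8) + 36) = -123 - 157*(-2 + 2*sqrt(2) + 36) = -123 - 157*(34 + 2*sqrt(2)) = -123 + (-5338 - 314*sqrt(2)) = -5461 - 314*sqrt(2)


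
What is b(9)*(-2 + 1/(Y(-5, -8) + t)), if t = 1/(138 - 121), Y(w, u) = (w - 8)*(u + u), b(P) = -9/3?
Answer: 7057/1179 ≈ 5.9856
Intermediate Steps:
b(P) = -3 (b(P) = -9*⅓ = -3)
Y(w, u) = 2*u*(-8 + w) (Y(w, u) = (-8 + w)*(2*u) = 2*u*(-8 + w))
t = 1/17 ≈ 0.058824
b(9)*(-2 + 1/(Y(-5, -8) + t)) = -3*(-2 + 1/(2*(-8)*(-8 - 5) + 1/17)) = -3*(-2 + 1/(2*(-8)*(-13) + 1/17)) = -3*(-2 + 1/(208 + 1/17)) = -3*(-2 + 1/(3537/17)) = -3*(-2 + 17/3537) = -3*(-7057/3537) = 7057/1179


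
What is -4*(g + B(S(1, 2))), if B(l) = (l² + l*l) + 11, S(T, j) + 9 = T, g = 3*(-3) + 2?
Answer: -528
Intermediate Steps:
g = -7 (g = -9 + 2 = -7)
S(T, j) = -9 + T
B(l) = 11 + 2*l² (B(l) = (l² + l²) + 11 = 2*l² + 11 = 11 + 2*l²)
-4*(g + B(S(1, 2))) = -4*(-7 + (11 + 2*(-9 + 1)²)) = -4*(-7 + (11 + 2*(-8)²)) = -4*(-7 + (11 + 2*64)) = -4*(-7 + (11 + 128)) = -4*(-7 + 139) = -4*132 = -528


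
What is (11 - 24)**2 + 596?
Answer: 765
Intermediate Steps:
(11 - 24)**2 + 596 = (-13)**2 + 596 = 169 + 596 = 765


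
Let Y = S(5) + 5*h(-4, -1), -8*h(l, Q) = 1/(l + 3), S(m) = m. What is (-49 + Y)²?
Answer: 120409/64 ≈ 1881.4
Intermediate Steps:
h(l, Q) = -1/(8*(3 + l)) (h(l, Q) = -1/(8*(l + 3)) = -1/(8*(3 + l)))
Y = 45/8 (Y = 5 + 5*(-1/(24 + 8*(-4))) = 5 + 5*(-1/(24 - 32)) = 5 + 5*(-1/(-8)) = 5 + 5*(-1*(-⅛)) = 5 + 5*(⅛) = 5 + 5/8 = 45/8 ≈ 5.6250)
(-49 + Y)² = (-49 + 45/8)² = (-347/8)² = 120409/64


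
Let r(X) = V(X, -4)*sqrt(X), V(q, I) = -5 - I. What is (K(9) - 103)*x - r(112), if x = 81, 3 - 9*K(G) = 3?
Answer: -8343 + 4*sqrt(7) ≈ -8332.4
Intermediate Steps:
K(G) = 0 (K(G) = 1/3 - 1/9*3 = 1/3 - 1/3 = 0)
r(X) = -sqrt(X) (r(X) = (-5 - 1*(-4))*sqrt(X) = (-5 + 4)*sqrt(X) = -sqrt(X))
(K(9) - 103)*x - r(112) = (0 - 103)*81 - (-1)*sqrt(112) = -103*81 - (-1)*4*sqrt(7) = -8343 - (-4)*sqrt(7) = -8343 + 4*sqrt(7)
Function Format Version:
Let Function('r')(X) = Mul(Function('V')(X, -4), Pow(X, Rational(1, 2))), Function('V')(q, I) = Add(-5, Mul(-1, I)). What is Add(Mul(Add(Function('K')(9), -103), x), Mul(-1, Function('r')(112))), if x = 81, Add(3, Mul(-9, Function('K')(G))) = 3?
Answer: Add(-8343, Mul(4, Pow(7, Rational(1, 2)))) ≈ -8332.4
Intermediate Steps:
Function('K')(G) = 0 (Function('K')(G) = Add(Rational(1, 3), Mul(Rational(-1, 9), 3)) = Add(Rational(1, 3), Rational(-1, 3)) = 0)
Function('r')(X) = Mul(-1, Pow(X, Rational(1, 2))) (Function('r')(X) = Mul(Add(-5, Mul(-1, -4)), Pow(X, Rational(1, 2))) = Mul(Add(-5, 4), Pow(X, Rational(1, 2))) = Mul(-1, Pow(X, Rational(1, 2))))
Add(Mul(Add(Function('K')(9), -103), x), Mul(-1, Function('r')(112))) = Add(Mul(Add(0, -103), 81), Mul(-1, Mul(-1, Pow(112, Rational(1, 2))))) = Add(Mul(-103, 81), Mul(-1, Mul(-1, Mul(4, Pow(7, Rational(1, 2)))))) = Add(-8343, Mul(-1, Mul(-4, Pow(7, Rational(1, 2))))) = Add(-8343, Mul(4, Pow(7, Rational(1, 2))))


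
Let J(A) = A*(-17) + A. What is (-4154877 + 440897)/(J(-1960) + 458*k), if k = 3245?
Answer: -371398/151757 ≈ -2.4473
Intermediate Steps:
J(A) = -16*A (J(A) = -17*A + A = -16*A)
(-4154877 + 440897)/(J(-1960) + 458*k) = (-4154877 + 440897)/(-16*(-1960) + 458*3245) = -3713980/(31360 + 1486210) = -3713980/1517570 = -3713980*1/1517570 = -371398/151757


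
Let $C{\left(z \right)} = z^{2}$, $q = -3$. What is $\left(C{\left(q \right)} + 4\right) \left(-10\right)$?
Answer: $-130$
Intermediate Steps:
$\left(C{\left(q \right)} + 4\right) \left(-10\right) = \left(\left(-3\right)^{2} + 4\right) \left(-10\right) = \left(9 + 4\right) \left(-10\right) = 13 \left(-10\right) = -130$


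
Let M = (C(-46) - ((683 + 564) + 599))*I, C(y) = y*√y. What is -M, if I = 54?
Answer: 99684 + 2484*I*√46 ≈ 99684.0 + 16847.0*I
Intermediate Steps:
C(y) = y^(3/2)
M = -99684 - 2484*I*√46 (M = ((-46)^(3/2) - ((683 + 564) + 599))*54 = (-46*I*√46 - (1247 + 599))*54 = (-46*I*√46 - 1*1846)*54 = (-46*I*√46 - 1846)*54 = (-1846 - 46*I*√46)*54 = -99684 - 2484*I*√46 ≈ -99684.0 - 16847.0*I)
-M = -(-99684 - 2484*I*√46) = 99684 + 2484*I*√46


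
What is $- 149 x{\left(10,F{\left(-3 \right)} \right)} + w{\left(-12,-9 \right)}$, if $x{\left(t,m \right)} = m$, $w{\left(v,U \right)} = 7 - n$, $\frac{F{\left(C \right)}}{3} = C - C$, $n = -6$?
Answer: $13$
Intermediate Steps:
$F{\left(C \right)} = 0$ ($F{\left(C \right)} = 3 \left(C - C\right) = 3 \cdot 0 = 0$)
$w{\left(v,U \right)} = 13$ ($w{\left(v,U \right)} = 7 - -6 = 7 + 6 = 13$)
$- 149 x{\left(10,F{\left(-3 \right)} \right)} + w{\left(-12,-9 \right)} = \left(-149\right) 0 + 13 = 0 + 13 = 13$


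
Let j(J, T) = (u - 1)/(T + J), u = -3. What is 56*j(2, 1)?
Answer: -224/3 ≈ -74.667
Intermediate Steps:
j(J, T) = -4/(J + T) (j(J, T) = (-3 - 1)/(T + J) = -4/(J + T))
56*j(2, 1) = 56*(-4/(2 + 1)) = 56*(-4/3) = -224/3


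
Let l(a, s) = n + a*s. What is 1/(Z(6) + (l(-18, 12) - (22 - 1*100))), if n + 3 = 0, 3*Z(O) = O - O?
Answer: -1/141 ≈ -0.0070922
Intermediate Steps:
Z(O) = 0 (Z(O) = (O - O)/3 = (⅓)*0 = 0)
n = -3 (n = -3 + 0 = -3)
l(a, s) = -3 + a*s
1/(Z(6) + (l(-18, 12) - (22 - 1*100))) = 1/(0 + ((-3 - 18*12) - (22 - 1*100))) = 1/(0 + ((-3 - 216) - (22 - 100))) = 1/(0 + (-219 - 1*(-78))) = 1/(0 + (-219 + 78)) = 1/(0 - 141) = 1/(-141) = -1/141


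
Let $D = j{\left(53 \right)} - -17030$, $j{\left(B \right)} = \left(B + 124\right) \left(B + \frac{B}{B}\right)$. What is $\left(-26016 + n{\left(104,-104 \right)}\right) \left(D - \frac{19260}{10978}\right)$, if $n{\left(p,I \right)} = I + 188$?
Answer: $- \frac{3784306082664}{5489} \approx -6.8943 \cdot 10^{8}$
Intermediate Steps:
$n{\left(p,I \right)} = 188 + I$
$j{\left(B \right)} = \left(1 + B\right) \left(124 + B\right)$ ($j{\left(B \right)} = \left(124 + B\right) \left(B + 1\right) = \left(124 + B\right) \left(1 + B\right) = \left(1 + B\right) \left(124 + B\right)$)
$D = 26588$ ($D = \left(124 + 53^{2} + 125 \cdot 53\right) - -17030 = \left(124 + 2809 + 6625\right) + 17030 = 9558 + 17030 = 26588$)
$\left(-26016 + n{\left(104,-104 \right)}\right) \left(D - \frac{19260}{10978}\right) = \left(-26016 + \left(188 - 104\right)\right) \left(26588 - \frac{19260}{10978}\right) = \left(-26016 + 84\right) \left(26588 - \frac{9630}{5489}\right) = - 25932 \left(26588 - \frac{9630}{5489}\right) = \left(-25932\right) \frac{145931902}{5489} = - \frac{3784306082664}{5489}$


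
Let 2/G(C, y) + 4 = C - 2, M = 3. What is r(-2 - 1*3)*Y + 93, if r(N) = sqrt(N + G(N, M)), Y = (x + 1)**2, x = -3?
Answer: 93 + 4*I*sqrt(627)/11 ≈ 93.0 + 9.1054*I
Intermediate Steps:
G(C, y) = 2/(-6 + C) (G(C, y) = 2/(-4 + (C - 2)) = 2/(-4 + (-2 + C)) = 2/(-6 + C))
Y = 4 (Y = (-3 + 1)**2 = (-2)**2 = 4)
r(N) = sqrt(N + 2/(-6 + N))
r(-2 - 1*3)*Y + 93 = sqrt((2 + (-2 - 1*3)*(-6 + (-2 - 1*3)))/(-6 + (-2 - 1*3)))*4 + 93 = sqrt((2 + (-2 - 3)*(-6 + (-2 - 3)))/(-6 + (-2 - 3)))*4 + 93 = sqrt((2 - 5*(-6 - 5))/(-6 - 5))*4 + 93 = sqrt((2 - 5*(-11))/(-11))*4 + 93 = sqrt(-(2 + 55)/11)*4 + 93 = sqrt(-1/11*57)*4 + 93 = sqrt(-57/11)*4 + 93 = (I*sqrt(627)/11)*4 + 93 = 4*I*sqrt(627)/11 + 93 = 93 + 4*I*sqrt(627)/11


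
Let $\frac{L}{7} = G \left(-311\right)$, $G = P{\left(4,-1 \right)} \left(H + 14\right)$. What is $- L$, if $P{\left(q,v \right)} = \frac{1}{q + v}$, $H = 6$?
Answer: $\frac{43540}{3} \approx 14513.0$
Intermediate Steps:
$G = \frac{20}{3}$ ($G = \frac{6 + 14}{4 - 1} = \frac{1}{3} \cdot 20 = \frac{20}{3} \approx 6.6667$)
$L = - \frac{43540}{3}$ ($L = 7 \cdot \frac{20}{3} \left(-311\right) = 7 \left(- \frac{6220}{3}\right) = - \frac{43540}{3} \approx -14513.0$)
$- L = \left(-1\right) \left(- \frac{43540}{3}\right) = \frac{43540}{3}$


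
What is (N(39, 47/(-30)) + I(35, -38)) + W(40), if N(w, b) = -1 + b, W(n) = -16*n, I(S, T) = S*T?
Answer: -59177/30 ≈ -1972.6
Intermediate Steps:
(N(39, 47/(-30)) + I(35, -38)) + W(40) = ((-1 + 47/(-30)) + 35*(-38)) - 16*40 = ((-1 + 47*(-1/30)) - 1330) - 640 = ((-1 - 47/30) - 1330) - 640 = (-77/30 - 1330) - 640 = -39977/30 - 640 = -59177/30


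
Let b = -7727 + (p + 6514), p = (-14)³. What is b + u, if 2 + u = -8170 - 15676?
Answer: -27805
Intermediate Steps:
u = -23848 (u = -2 + (-8170 - 15676) = -2 - 23846 = -23848)
p = -2744
b = -3957 (b = -7727 + (-2744 + 6514) = -7727 + 3770 = -3957)
b + u = -3957 - 23848 = -27805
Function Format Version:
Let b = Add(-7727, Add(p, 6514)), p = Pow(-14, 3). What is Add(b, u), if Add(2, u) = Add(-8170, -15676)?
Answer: -27805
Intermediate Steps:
u = -23848 (u = Add(-2, Add(-8170, -15676)) = Add(-2, -23846) = -23848)
p = -2744
b = -3957 (b = Add(-7727, Add(-2744, 6514)) = Add(-7727, 3770) = -3957)
Add(b, u) = Add(-3957, -23848) = -27805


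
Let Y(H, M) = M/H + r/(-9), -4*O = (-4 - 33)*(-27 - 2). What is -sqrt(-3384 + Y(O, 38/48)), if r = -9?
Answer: -I*sqrt(140218178574)/6438 ≈ -58.164*I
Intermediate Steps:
O = -1073/4 (O = -(-4 - 33)*(-27 - 2)/4 = -(-37)*(-29)/4 = -1/4*1073 = -1073/4 ≈ -268.25)
Y(H, M) = 1 + M/H (Y(H, M) = M/H - 9/(-9) = M/H - 9*(-1/9) = M/H + 1 = 1 + M/H)
-sqrt(-3384 + Y(O, 38/48)) = -sqrt(-3384 + (-1073/4 + 38/48)/(-1073/4)) = -sqrt(-3384 - 4*(-1073/4 + 38*(1/48))/1073) = -sqrt(-3384 - 4*(-1073/4 + 19/24)/1073) = -sqrt(-3384 - 4/1073*(-6419/24)) = -sqrt(-3384 + 6419/6438) = -sqrt(-21779773/6438) = -I*sqrt(140218178574)/6438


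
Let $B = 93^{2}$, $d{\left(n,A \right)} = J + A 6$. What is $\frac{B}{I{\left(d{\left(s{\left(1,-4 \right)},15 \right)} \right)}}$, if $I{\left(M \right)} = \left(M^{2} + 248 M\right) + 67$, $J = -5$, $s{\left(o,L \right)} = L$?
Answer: $\frac{8649}{28372} \approx 0.30484$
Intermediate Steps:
$d{\left(n,A \right)} = -5 + 6 A$ ($d{\left(n,A \right)} = -5 + A 6 = -5 + 6 A$)
$B = 8649$
$I{\left(M \right)} = 67 + M^{2} + 248 M$
$\frac{B}{I{\left(d{\left(s{\left(1,-4 \right)},15 \right)} \right)}} = \frac{8649}{67 + \left(-5 + 6 \cdot 15\right)^{2} + 248 \left(-5 + 6 \cdot 15\right)} = \frac{8649}{67 + \left(-5 + 90\right)^{2} + 248 \left(-5 + 90\right)} = \frac{8649}{67 + 85^{2} + 248 \cdot 85} = \frac{8649}{67 + 7225 + 21080} = \frac{8649}{28372}$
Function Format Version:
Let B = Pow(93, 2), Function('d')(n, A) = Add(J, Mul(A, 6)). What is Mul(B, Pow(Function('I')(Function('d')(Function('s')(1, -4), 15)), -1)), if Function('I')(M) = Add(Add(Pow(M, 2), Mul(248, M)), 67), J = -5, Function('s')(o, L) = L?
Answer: Rational(8649, 28372) ≈ 0.30484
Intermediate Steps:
Function('d')(n, A) = Add(-5, Mul(6, A)) (Function('d')(n, A) = Add(-5, Mul(A, 6)) = Add(-5, Mul(6, A)))
B = 8649
Function('I')(M) = Add(67, Pow(M, 2), Mul(248, M))
Mul(B, Pow(Function('I')(Function('d')(Function('s')(1, -4), 15)), -1)) = Mul(8649, Pow(Add(67, Pow(Add(-5, Mul(6, 15)), 2), Mul(248, Add(-5, Mul(6, 15)))), -1)) = Mul(8649, Pow(Add(67, Pow(Add(-5, 90), 2), Mul(248, Add(-5, 90))), -1)) = Mul(8649, Pow(Add(67, Pow(85, 2), Mul(248, 85)), -1)) = Mul(8649, Pow(Add(67, 7225, 21080), -1)) = Mul(8649, Pow(28372, -1)) = Mul(8649, Rational(1, 28372)) = Rational(8649, 28372)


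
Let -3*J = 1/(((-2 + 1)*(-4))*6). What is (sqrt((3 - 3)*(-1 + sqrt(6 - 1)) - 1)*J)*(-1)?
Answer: I/72 ≈ 0.013889*I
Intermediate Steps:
J = -1/72 (J = -(-1/(24*(-2 + 1)))/3 = -1/(3*(-1*(-4)*6)) = -1/(3*(4*6)) = -1/3/24 = -1/3*1/24 = -1/72 ≈ -0.013889)
(sqrt((3 - 3)*(-1 + sqrt(6 - 1)) - 1)*J)*(-1) = (sqrt((3 - 3)*(-1 + sqrt(6 - 1)) - 1)*(-1/72))*(-1) = (sqrt(0*(-1 + sqrt(5)) - 1)*(-1/72))*(-1) = (sqrt(0 - 1)*(-1/72))*(-1) = (sqrt(-1)*(-1/72))*(-1) = (I*(-1/72))*(-1) = -I/72*(-1) = I/72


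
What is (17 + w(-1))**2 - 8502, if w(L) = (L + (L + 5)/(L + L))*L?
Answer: -8102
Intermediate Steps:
w(L) = L*(L + (5 + L)/(2*L)) (w(L) = (L + (5 + L)/((2*L)))*L = (L + (5 + L)*(1/(2*L)))*L = (L + (5 + L)/(2*L))*L = L*(L + (5 + L)/(2*L)))
(17 + w(-1))**2 - 8502 = (17 + (5/2 + (-1)**2 + (1/2)*(-1)))**2 - 8502 = (17 + (5/2 + 1 - 1/2))**2 - 8502 = (17 + 3)**2 - 8502 = 20**2 - 8502 = 400 - 8502 = -8102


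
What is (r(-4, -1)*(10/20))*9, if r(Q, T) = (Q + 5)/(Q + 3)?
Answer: -9/2 ≈ -4.5000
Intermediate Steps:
r(Q, T) = (5 + Q)/(3 + Q)
(r(-4, -1)*(10/20))*9 = (((5 - 4)/(3 - 4))*(10/20))*9 = ((1/(-1))*(10*(1/20)))*9 = (-1*1*(1/2))*9 = -1*1/2*9 = -1/2*9 = -9/2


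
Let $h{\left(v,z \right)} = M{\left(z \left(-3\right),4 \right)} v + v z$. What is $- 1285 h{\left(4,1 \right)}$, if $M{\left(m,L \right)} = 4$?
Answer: $-25700$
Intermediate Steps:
$h{\left(v,z \right)} = 4 v + v z$
$- 1285 h{\left(4,1 \right)} = - 1285 \cdot 4 \left(4 + 1\right) = - 1285 \cdot 4 \cdot 5 = \left(-1285\right) 20 = -25700$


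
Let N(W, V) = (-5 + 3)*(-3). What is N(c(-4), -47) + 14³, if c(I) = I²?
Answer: 2750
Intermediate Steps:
N(W, V) = 6 (N(W, V) = -2*(-3) = 6)
N(c(-4), -47) + 14³ = 6 + 14³ = 6 + 2744 = 2750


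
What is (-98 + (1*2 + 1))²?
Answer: 9025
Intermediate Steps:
(-98 + (1*2 + 1))² = (-98 + (2 + 1))² = (-98 + 3)² = (-95)² = 9025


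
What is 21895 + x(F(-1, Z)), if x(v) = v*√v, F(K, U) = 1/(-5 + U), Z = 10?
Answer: 21895 + √5/25 ≈ 21895.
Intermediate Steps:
x(v) = v^(3/2)
21895 + x(F(-1, Z)) = 21895 + (1/(-5 + 10))^(3/2) = 21895 + (1/5)^(3/2) = 21895 + (⅕)^(3/2) = 21895 + √5/25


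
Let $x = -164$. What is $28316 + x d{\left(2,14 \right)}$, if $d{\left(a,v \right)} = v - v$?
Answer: $28316$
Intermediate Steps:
$d{\left(a,v \right)} = 0$
$28316 + x d{\left(2,14 \right)} = 28316 - 0 = 28316 + 0 = 28316$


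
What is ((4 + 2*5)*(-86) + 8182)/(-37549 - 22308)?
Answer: -6978/59857 ≈ -0.11658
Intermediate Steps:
((4 + 2*5)*(-86) + 8182)/(-37549 - 22308) = ((4 + 10)*(-86) + 8182)/(-59857) = (14*(-86) + 8182)*(-1/59857) = (-1204 + 8182)*(-1/59857) = 6978*(-1/59857) = -6978/59857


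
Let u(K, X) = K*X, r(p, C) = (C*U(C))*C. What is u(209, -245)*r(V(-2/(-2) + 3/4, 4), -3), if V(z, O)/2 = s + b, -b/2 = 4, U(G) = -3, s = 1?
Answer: 1382535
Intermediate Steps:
b = -8 (b = -2*4 = -8)
V(z, O) = -14 (V(z, O) = 2*(1 - 8) = 2*(-7) = -14)
r(p, C) = -3*C² (r(p, C) = (C*(-3))*C = (-3*C)*C = -3*C²)
u(209, -245)*r(V(-2/(-2) + 3/4, 4), -3) = (209*(-245))*(-3*(-3)²) = -(-153615)*9 = -51205*(-27) = 1382535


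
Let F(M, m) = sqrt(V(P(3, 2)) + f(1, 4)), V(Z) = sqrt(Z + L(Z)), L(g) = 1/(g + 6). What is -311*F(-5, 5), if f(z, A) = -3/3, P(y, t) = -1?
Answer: -311*sqrt(-25 + 10*I*sqrt(5))/5 ≈ -128.54 - 336.52*I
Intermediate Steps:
L(g) = 1/(6 + g)
V(Z) = sqrt(Z + 1/(6 + Z))
f(z, A) = -1 (f(z, A) = -3*1/3 = -1)
F(M, m) = sqrt(-1 + 2*I*sqrt(5)/5) (F(M, m) = sqrt(sqrt((1 - (6 - 1))/(6 - 1)) - 1) = sqrt(sqrt((1 - 1*5)/5) - 1) = sqrt(sqrt((1 - 5)/5) - 1) = sqrt(sqrt((1/5)*(-4)) - 1) = sqrt(sqrt(-4/5) - 1) = sqrt(2*I*sqrt(5)/5 - 1) = sqrt(-1 + 2*I*sqrt(5)/5))
-311*F(-5, 5) = -311*sqrt(-25 + 10*I*sqrt(5))/5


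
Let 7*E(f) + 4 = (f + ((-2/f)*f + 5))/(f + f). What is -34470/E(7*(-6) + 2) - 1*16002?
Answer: 14774634/283 ≈ 52207.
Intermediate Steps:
E(f) = -4/7 + (3 + f)/(14*f) (E(f) = -4/7 + ((f + ((-2/f)*f + 5))/(f + f))/7 = -4/7 + ((f + (-2 + 5))/((2*f)))/7 = -4/7 + ((f + 3)*(1/(2*f)))/7 = -4/7 + ((3 + f)*(1/(2*f)))/7 = -4/7 + ((3 + f)/(2*f))/7 = -4/7 + (3 + f)/(14*f))
-34470/E(7*(-6) + 2) - 1*16002 = -34470*14*(7*(-6) + 2)/(3 - 7*(7*(-6) + 2)) - 1*16002 = -34470*14*(-42 + 2)/(3 - 7*(-42 + 2)) - 16002 = -34470*(-560/(3 - 7*(-40))) - 16002 = -34470*(-560/(3 + 280)) - 16002 = -34470/((1/14)*(-1/40)*283) - 16002 = -34470/(-283/560) - 16002 = -34470*(-560/283) - 16002 = 19303200/283 - 16002 = 14774634/283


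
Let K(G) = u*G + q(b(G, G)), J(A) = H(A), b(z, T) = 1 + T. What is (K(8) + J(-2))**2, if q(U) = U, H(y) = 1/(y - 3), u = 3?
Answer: 26896/25 ≈ 1075.8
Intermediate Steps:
H(y) = 1/(-3 + y)
J(A) = 1/(-3 + A)
K(G) = 1 + 4*G (K(G) = 3*G + (1 + G) = 1 + 4*G)
(K(8) + J(-2))**2 = ((1 + 4*8) + 1/(-3 - 2))**2 = ((1 + 32) + 1/(-5))**2 = (33 - 1/5)**2 = (164/5)**2 = 26896/25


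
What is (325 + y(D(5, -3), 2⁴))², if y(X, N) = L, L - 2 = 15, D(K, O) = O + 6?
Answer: 116964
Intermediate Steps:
D(K, O) = 6 + O
L = 17 (L = 2 + 15 = 17)
y(X, N) = 17
(325 + y(D(5, -3), 2⁴))² = (325 + 17)² = 342² = 116964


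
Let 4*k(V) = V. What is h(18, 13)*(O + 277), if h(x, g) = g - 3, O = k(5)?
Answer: 5565/2 ≈ 2782.5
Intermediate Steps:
k(V) = V/4
O = 5/4 (O = (¼)*5 = 5/4 ≈ 1.2500)
h(x, g) = -3 + g
h(18, 13)*(O + 277) = (-3 + 13)*(5/4 + 277) = 10*(1113/4) = 5565/2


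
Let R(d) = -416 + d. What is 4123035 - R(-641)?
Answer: 4124092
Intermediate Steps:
4123035 - R(-641) = 4123035 - (-416 - 641) = 4123035 - 1*(-1057) = 4123035 + 1057 = 4124092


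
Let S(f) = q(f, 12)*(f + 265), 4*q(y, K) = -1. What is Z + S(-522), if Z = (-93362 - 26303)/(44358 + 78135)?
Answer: 4428863/69996 ≈ 63.273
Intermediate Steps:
q(y, K) = -1/4 (q(y, K) = (1/4)*(-1) = -1/4)
Z = -17095/17499 (Z = -119665/122493 = -119665*1/122493 = -17095/17499 ≈ -0.97691)
S(f) = -265/4 - f/4 (S(f) = -(f + 265)/4 = -(265 + f)/4 = -265/4 - f/4)
Z + S(-522) = -17095/17499 + (-265/4 - 1/4*(-522)) = -17095/17499 + (-265/4 + 261/2) = -17095/17499 + 257/4 = 4428863/69996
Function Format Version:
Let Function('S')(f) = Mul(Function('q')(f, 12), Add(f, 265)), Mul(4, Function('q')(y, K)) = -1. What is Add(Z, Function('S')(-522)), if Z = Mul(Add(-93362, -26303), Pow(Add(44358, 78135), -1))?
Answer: Rational(4428863, 69996) ≈ 63.273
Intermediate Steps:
Function('q')(y, K) = Rational(-1, 4) (Function('q')(y, K) = Mul(Rational(1, 4), -1) = Rational(-1, 4))
Z = Rational(-17095, 17499) (Z = Mul(-119665, Pow(122493, -1)) = Mul(-119665, Rational(1, 122493)) = Rational(-17095, 17499) ≈ -0.97691)
Function('S')(f) = Add(Rational(-265, 4), Mul(Rational(-1, 4), f)) (Function('S')(f) = Mul(Rational(-1, 4), Add(f, 265)) = Mul(Rational(-1, 4), Add(265, f)) = Add(Rational(-265, 4), Mul(Rational(-1, 4), f)))
Add(Z, Function('S')(-522)) = Add(Rational(-17095, 17499), Add(Rational(-265, 4), Mul(Rational(-1, 4), -522))) = Add(Rational(-17095, 17499), Add(Rational(-265, 4), Rational(261, 2))) = Add(Rational(-17095, 17499), Rational(257, 4)) = Rational(4428863, 69996)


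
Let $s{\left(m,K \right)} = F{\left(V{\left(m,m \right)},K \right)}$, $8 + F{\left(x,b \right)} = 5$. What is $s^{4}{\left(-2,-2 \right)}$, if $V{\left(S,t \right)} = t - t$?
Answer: $81$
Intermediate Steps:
$V{\left(S,t \right)} = 0$
$F{\left(x,b \right)} = -3$ ($F{\left(x,b \right)} = -8 + 5 = -3$)
$s{\left(m,K \right)} = -3$
$s^{4}{\left(-2,-2 \right)} = \left(-3\right)^{4} = 81$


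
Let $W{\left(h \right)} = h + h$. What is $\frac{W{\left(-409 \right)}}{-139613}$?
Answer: $\frac{818}{139613} \approx 0.0058591$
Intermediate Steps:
$W{\left(h \right)} = 2 h$
$\frac{W{\left(-409 \right)}}{-139613} = \frac{2 \left(-409\right)}{-139613} = \left(-818\right) \left(- \frac{1}{139613}\right) = \frac{818}{139613}$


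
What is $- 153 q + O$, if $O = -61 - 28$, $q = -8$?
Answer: $1135$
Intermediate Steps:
$O = -89$
$- 153 q + O = \left(-153\right) \left(-8\right) - 89 = 1224 - 89 = 1135$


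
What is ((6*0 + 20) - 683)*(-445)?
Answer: 295035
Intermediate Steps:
((6*0 + 20) - 683)*(-445) = ((0 + 20) - 683)*(-445) = (20 - 683)*(-445) = -663*(-445) = 295035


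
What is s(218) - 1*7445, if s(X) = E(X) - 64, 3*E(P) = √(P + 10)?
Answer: -7509 + 2*√57/3 ≈ -7504.0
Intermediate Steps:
E(P) = √(10 + P)/3 (E(P) = √(P + 10)/3 = √(10 + P)/3)
s(X) = -64 + √(10 + X)/3 (s(X) = √(10 + X)/3 - 64 = -64 + √(10 + X)/3)
s(218) - 1*7445 = (-64 + √(10 + 218)/3) - 1*7445 = (-64 + √228/3) - 7445 = (-64 + (2*√57)/3) - 7445 = (-64 + 2*√57/3) - 7445 = -7509 + 2*√57/3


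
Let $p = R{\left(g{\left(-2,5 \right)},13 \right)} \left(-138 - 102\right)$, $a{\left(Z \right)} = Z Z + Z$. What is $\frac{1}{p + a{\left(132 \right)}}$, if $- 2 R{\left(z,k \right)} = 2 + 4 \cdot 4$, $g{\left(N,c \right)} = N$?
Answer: $\frac{1}{19716} \approx 5.072 \cdot 10^{-5}$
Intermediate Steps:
$R{\left(z,k \right)} = -9$ ($R{\left(z,k \right)} = - \frac{2 + 4 \cdot 4}{2} = - \frac{2 + 16}{2} = \left(- \frac{1}{2}\right) 18 = -9$)
$a{\left(Z \right)} = Z + Z^{2}$ ($a{\left(Z \right)} = Z^{2} + Z = Z + Z^{2}$)
$p = 2160$ ($p = - 9 \left(-138 - 102\right) = \left(-9\right) \left(-240\right) = 2160$)
$\frac{1}{p + a{\left(132 \right)}} = \frac{1}{2160 + 132 \left(1 + 132\right)} = \frac{1}{2160 + 132 \cdot 133} = \frac{1}{2160 + 17556} = \frac{1}{19716}$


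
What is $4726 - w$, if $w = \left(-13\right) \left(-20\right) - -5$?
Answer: $4461$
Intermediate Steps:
$w = 265$ ($w = 260 + \left(-3 + 8\right) = 260 + 5 = 265$)
$4726 - w = 4726 - 265 = 4461$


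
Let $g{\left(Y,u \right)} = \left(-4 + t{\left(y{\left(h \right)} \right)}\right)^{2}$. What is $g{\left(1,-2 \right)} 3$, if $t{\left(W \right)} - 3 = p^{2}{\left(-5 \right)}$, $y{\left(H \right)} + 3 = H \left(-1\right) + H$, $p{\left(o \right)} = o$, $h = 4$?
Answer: $1728$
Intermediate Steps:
$y{\left(H \right)} = -3$ ($y{\left(H \right)} = -3 + \left(H \left(-1\right) + H\right) = -3 + \left(- H + H\right) = -3 + 0 = -3$)
$t{\left(W \right)} = 28$ ($t{\left(W \right)} = 3 + \left(-5\right)^{2} = 3 + 25 = 28$)
$g{\left(Y,u \right)} = 576$ ($g{\left(Y,u \right)} = \left(-4 + 28\right)^{2} = 24^{2} = 576$)
$g{\left(1,-2 \right)} 3 = 576 \cdot 3 = 1728$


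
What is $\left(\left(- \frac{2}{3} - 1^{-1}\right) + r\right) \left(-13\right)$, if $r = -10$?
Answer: $\frac{455}{3} \approx 151.67$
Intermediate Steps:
$\left(\left(- \frac{2}{3} - 1^{-1}\right) + r\right) \left(-13\right) = \left(\left(- \frac{2}{3} - 1^{-1}\right) - 10\right) \left(-13\right) = \left(\left(\left(-2\right) \frac{1}{3} - 1\right) - 10\right) \left(-13\right) = \left(\left(- \frac{2}{3} - 1\right) - 10\right) \left(-13\right) = \left(- \frac{5}{3} - 10\right) \left(-13\right) = \left(- \frac{35}{3}\right) \left(-13\right) = \frac{455}{3}$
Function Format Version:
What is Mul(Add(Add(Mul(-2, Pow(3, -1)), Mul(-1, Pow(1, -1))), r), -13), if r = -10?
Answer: Rational(455, 3) ≈ 151.67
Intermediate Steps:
Mul(Add(Add(Mul(-2, Pow(3, -1)), Mul(-1, Pow(1, -1))), r), -13) = Mul(Add(Add(Mul(-2, Pow(3, -1)), Mul(-1, Pow(1, -1))), -10), -13) = Mul(Add(Add(Mul(-2, Rational(1, 3)), Mul(-1, 1)), -10), -13) = Mul(Add(Add(Rational(-2, 3), -1), -10), -13) = Mul(Add(Rational(-5, 3), -10), -13) = Mul(Rational(-35, 3), -13) = Rational(455, 3)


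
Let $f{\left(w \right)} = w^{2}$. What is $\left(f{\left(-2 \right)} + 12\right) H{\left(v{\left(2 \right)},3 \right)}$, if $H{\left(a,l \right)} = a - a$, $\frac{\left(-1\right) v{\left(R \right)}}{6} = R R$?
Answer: $0$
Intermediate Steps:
$v{\left(R \right)} = - 6 R^{2}$ ($v{\left(R \right)} = - 6 R R = - 6 R^{2}$)
$H{\left(a,l \right)} = 0$
$\left(f{\left(-2 \right)} + 12\right) H{\left(v{\left(2 \right)},3 \right)} = \left(\left(-2\right)^{2} + 12\right) 0 = \left(4 + 12\right) 0 = 16 \cdot 0 = 0$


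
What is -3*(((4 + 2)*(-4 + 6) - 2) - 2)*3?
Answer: -72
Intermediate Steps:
-3*(((4 + 2)*(-4 + 6) - 2) - 2)*3 = -3*((6*2 - 2) - 2)*3 = -3*((12 - 2) - 2)*3 = -3*(10 - 2)*3 = -3*8*3 = -24*3 = -72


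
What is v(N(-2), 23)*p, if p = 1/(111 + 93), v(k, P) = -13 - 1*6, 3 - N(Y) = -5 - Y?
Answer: -19/204 ≈ -0.093137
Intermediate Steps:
N(Y) = 8 + Y (N(Y) = 3 - (-5 - Y) = 3 + (5 + Y) = 8 + Y)
v(k, P) = -19 (v(k, P) = -13 - 6 = -19)
p = 1/204 ≈ 0.0049020
v(N(-2), 23)*p = -19*1/204 = -19/204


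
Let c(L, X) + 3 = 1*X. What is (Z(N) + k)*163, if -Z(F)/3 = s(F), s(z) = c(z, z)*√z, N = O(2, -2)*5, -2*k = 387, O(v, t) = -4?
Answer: -63081/2 + 22494*I*√5 ≈ -31541.0 + 50298.0*I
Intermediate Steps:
c(L, X) = -3 + X (c(L, X) = -3 + 1*X = -3 + X)
k = -387/2 (k = -½*387 = -387/2 ≈ -193.50)
N = -20 (N = -4*5 = -20)
s(z) = √z*(-3 + z) (s(z) = (-3 + z)*√z = √z*(-3 + z))
Z(F) = -3*√F*(-3 + F)
(Z(N) + k)*163 = (3*√(-20)*(3 - 1*(-20)) - 387/2)*163 = (3*(2*I*√5)*(3 + 20) - 387/2)*163 = (3*(2*I*√5)*23 - 387/2)*163 = (138*I*√5 - 387/2)*163 = (-387/2 + 138*I*√5)*163 = -63081/2 + 22494*I*√5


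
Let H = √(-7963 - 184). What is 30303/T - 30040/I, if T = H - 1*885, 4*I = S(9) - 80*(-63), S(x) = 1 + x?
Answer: -23052294227/399642860 - 30303*I*√8147/791372 ≈ -57.682 - 3.4562*I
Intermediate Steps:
H = I*√8147 (H = √(-8147) = I*√8147 ≈ 90.261*I)
I = 2525/2 (I = ((1 + 9) - 80*(-63))/4 = (10 + 5040)/4 = (¼)*5050 = 2525/2 ≈ 1262.5)
T = -885 + I*√8147 (T = I*√8147 - 1*885 = I*√8147 - 885 = -885 + I*√8147 ≈ -885.0 + 90.261*I)
30303/T - 30040/I = 30303/(-885 + I*√8147) - 30040/2525/2 = 30303/(-885 + I*√8147) - 30040*2/2525 = 30303/(-885 + I*√8147) - 12016/505 = -12016/505 + 30303/(-885 + I*√8147)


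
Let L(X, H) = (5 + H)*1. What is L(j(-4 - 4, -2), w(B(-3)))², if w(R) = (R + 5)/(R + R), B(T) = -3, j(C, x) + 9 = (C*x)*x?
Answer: 196/9 ≈ 21.778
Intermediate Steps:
j(C, x) = -9 + C*x² (j(C, x) = -9 + (C*x)*x = -9 + C*x²)
w(R) = (5 + R)/(2*R) (w(R) = (5 + R)/((2*R)) = (5 + R)*(1/(2*R)) = (5 + R)/(2*R))
L(X, H) = 5 + H
L(j(-4 - 4, -2), w(B(-3)))² = (5 + (½)*(5 - 3)/(-3))² = (5 + (½)*(-⅓)*2)² = (5 - ⅓)² = (14/3)² = 196/9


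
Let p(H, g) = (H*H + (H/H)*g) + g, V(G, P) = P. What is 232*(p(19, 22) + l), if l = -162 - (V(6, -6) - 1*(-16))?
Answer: 54056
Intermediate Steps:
p(H, g) = H² + 2*g (p(H, g) = (H² + 1*g) + g = (H² + g) + g = (g + H²) + g = H² + 2*g)
l = -172 (l = -162 - (-6 - 1*(-16)) = -162 - (-6 + 16) = -162 - 1*10 = -162 - 10 = -172)
232*(p(19, 22) + l) = 232*((19² + 2*22) - 172) = 232*((361 + 44) - 172) = 232*(405 - 172) = 232*233 = 54056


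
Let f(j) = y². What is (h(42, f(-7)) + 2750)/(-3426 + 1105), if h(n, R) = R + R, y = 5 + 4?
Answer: -2912/2321 ≈ -1.2546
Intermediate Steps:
y = 9
f(j) = 81 (f(j) = 9² = 81)
h(n, R) = 2*R
(h(42, f(-7)) + 2750)/(-3426 + 1105) = (2*81 + 2750)/(-3426 + 1105) = (162 + 2750)/(-2321) = 2912*(-1/2321) = -2912/2321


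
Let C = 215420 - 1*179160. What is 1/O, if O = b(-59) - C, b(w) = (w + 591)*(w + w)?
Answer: -1/99036 ≈ -1.0097e-5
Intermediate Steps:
C = 36260 (C = 215420 - 179160 = 36260)
b(w) = 2*w*(591 + w) (b(w) = (591 + w)*(2*w) = 2*w*(591 + w))
O = -99036 (O = 2*(-59)*(591 - 59) - 1*36260 = 2*(-59)*532 - 36260 = -62776 - 36260 = -99036)
1/O = 1/(-99036) = -1/99036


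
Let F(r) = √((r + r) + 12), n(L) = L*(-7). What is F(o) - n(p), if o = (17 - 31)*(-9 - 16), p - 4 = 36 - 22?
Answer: 126 + 2*√178 ≈ 152.68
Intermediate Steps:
p = 18 (p = 4 + (36 - 22) = 4 + 14 = 18)
o = 350 (o = -14*(-25) = 350)
n(L) = -7*L
F(r) = √(12 + 2*r) (F(r) = √(2*r + 12) = √(12 + 2*r))
F(o) - n(p) = √(12 + 2*350) - (-7)*18 = √(12 + 700) - 1*(-126) = √712 + 126 = 2*√178 + 126 = 126 + 2*√178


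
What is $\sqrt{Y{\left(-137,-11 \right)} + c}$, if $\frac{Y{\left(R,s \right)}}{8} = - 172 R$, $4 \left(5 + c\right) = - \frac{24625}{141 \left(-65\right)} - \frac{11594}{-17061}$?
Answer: $\frac{\sqrt{306548864933883}}{40326} \approx 434.17$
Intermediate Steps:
$c = - \frac{335383}{80652}$ ($c = -5 + \frac{- \frac{24625}{141 \left(-65\right)} - \frac{11594}{-17061}}{4} = -5 + \frac{- \frac{24625}{-9165} - - \frac{1054}{1551}}{4} = -5 + \frac{\left(-24625\right) \left(- \frac{1}{9165}\right) + \frac{1054}{1551}}{4} = -5 + \frac{\frac{4925}{1833} + \frac{1054}{1551}}{4} = -5 + \frac{1}{4} \cdot \frac{67877}{20163} = -5 + \frac{67877}{80652} = - \frac{335383}{80652} \approx -4.1584$)
$Y{\left(R,s \right)} = - 1376 R$ ($Y{\left(R,s \right)} = 8 \left(- 172 R\right) = - 1376 R$)
$\sqrt{Y{\left(-137,-11 \right)} + c} = \sqrt{\left(-1376\right) \left(-137\right) - \frac{335383}{80652}} = \sqrt{188512 - \frac{335383}{80652}} = \sqrt{\frac{15203534441}{80652}} = \frac{\sqrt{306548864933883}}{40326}$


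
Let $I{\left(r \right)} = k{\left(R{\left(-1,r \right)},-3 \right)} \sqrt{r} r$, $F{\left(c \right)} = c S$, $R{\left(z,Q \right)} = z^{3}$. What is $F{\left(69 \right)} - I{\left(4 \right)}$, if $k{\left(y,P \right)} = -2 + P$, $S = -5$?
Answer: $-305$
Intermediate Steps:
$F{\left(c \right)} = - 5 c$ ($F{\left(c \right)} = c \left(-5\right) = - 5 c$)
$I{\left(r \right)} = - 5 r^{\frac{3}{2}}$ ($I{\left(r \right)} = \left(-2 - 3\right) \sqrt{r} r = - 5 \sqrt{r} r = - 5 r^{\frac{3}{2}}$)
$F{\left(69 \right)} - I{\left(4 \right)} = \left(-5\right) 69 - - 5 \cdot 4^{\frac{3}{2}} = -345 - \left(-5\right) 8 = -345 - -40 = -345 + 40 = -305$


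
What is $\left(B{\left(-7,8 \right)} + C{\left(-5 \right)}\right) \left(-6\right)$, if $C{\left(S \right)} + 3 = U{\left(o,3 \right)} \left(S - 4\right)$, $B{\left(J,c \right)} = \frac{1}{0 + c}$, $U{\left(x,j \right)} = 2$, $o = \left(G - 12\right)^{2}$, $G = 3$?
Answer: $\frac{501}{4} \approx 125.25$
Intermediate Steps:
$o = 81$ ($o = \left(3 - 12\right)^{2} = \left(-9\right)^{2} = 81$)
$B{\left(J,c \right)} = \frac{1}{c}$
$C{\left(S \right)} = -11 + 2 S$ ($C{\left(S \right)} = -3 + 2 \left(S - 4\right) = -3 + 2 \left(-4 + S\right) = -3 + \left(-8 + 2 S\right) = -11 + 2 S$)
$\left(B{\left(-7,8 \right)} + C{\left(-5 \right)}\right) \left(-6\right) = \left(\frac{1}{8} + \left(-11 + 2 \left(-5\right)\right)\right) \left(-6\right) = \left(\frac{1}{8} - 21\right) \left(-6\right) = \left(- \frac{167}{8}\right) \left(-6\right) = \frac{501}{4}$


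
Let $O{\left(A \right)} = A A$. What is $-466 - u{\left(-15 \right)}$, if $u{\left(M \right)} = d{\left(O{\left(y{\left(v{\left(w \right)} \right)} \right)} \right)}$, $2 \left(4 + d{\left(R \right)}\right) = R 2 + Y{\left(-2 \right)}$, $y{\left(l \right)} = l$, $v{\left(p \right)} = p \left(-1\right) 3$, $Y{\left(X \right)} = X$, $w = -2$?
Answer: $-497$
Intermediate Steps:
$v{\left(p \right)} = - 3 p$ ($v{\left(p \right)} = - p 3 = - 3 p$)
$O{\left(A \right)} = A^{2}$
$d{\left(R \right)} = -5 + R$ ($d{\left(R \right)} = -4 + \frac{R 2 - 2}{2} = -4 + \frac{2 R - 2}{2} = -4 + \frac{-2 + 2 R}{2} = -4 + \left(-1 + R\right) = -5 + R$)
$u{\left(M \right)} = 31$ ($u{\left(M \right)} = -5 + \left(\left(-3\right) \left(-2\right)\right)^{2} = -5 + 6^{2} = -5 + 36 = 31$)
$-466 - u{\left(-15 \right)} = -466 - 31 = -497$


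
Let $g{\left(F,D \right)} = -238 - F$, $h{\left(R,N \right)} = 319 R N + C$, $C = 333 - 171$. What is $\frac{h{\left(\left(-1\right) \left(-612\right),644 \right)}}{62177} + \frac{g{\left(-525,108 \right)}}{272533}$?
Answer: $\frac{34264772700601}{16945284341} \approx 2022.1$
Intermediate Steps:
$C = 162$
$h{\left(R,N \right)} = 162 + 319 N R$ ($h{\left(R,N \right)} = 319 R N + 162 = 319 N R + 162 = 162 + 319 N R$)
$\frac{h{\left(\left(-1\right) \left(-612\right),644 \right)}}{62177} + \frac{g{\left(-525,108 \right)}}{272533} = \frac{162 + 319 \cdot 644 \left(\left(-1\right) \left(-612\right)\right)}{62177} + \frac{-238 - -525}{272533} = \left(162 + 319 \cdot 644 \cdot 612\right) \frac{1}{62177} + \left(-238 + 525\right) \frac{1}{272533} = \left(162 + 125726832\right) \frac{1}{62177} + 287 \cdot \frac{1}{272533} = 125726994 \cdot \frac{1}{62177} + \frac{287}{272533} = \frac{125726994}{62177} + \frac{287}{272533} = \frac{34264772700601}{16945284341}$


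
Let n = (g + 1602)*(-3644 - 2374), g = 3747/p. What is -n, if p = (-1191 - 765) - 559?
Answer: 24224153094/2515 ≈ 9.6319e+6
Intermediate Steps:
p = -2515 (p = -1956 - 559 = -2515)
g = -3747/2515 (g = 3747/(-2515) = 3747*(-1/2515) = -3747/2515 ≈ -1.4899)
n = -24224153094/2515 (n = (-3747/2515 + 1602)*(-3644 - 2374) = (4025283/2515)*(-6018) = -24224153094/2515 ≈ -9.6319e+6)
-n = -1*(-24224153094/2515) = 24224153094/2515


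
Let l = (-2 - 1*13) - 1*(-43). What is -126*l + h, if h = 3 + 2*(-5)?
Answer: -3535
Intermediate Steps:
l = 28 (l = (-2 - 13) + 43 = -15 + 43 = 28)
h = -7 (h = 3 - 10 = -7)
-126*l + h = -126*28 - 7 = -3528 - 7 = -3535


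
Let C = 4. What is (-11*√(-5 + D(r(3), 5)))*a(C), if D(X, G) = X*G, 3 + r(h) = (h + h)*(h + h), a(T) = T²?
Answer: -704*√10 ≈ -2226.2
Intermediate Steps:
r(h) = -3 + 4*h² (r(h) = -3 + (h + h)*(h + h) = -3 + (2*h)*(2*h) = -3 + 4*h²)
D(X, G) = G*X
(-11*√(-5 + D(r(3), 5)))*a(C) = -11*√(-5 + 5*(-3 + 4*3²))*4² = -11*√(-5 + 5*(-3 + 4*9))*16 = -11*√(-5 + 5*(-3 + 36))*16 = -11*√(-5 + 5*33)*16 = -11*√(-5 + 165)*16 = -44*√10*16 = -704*√10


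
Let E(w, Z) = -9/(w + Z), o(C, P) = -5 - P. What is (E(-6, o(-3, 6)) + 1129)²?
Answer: 368716804/289 ≈ 1.2758e+6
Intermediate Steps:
E(w, Z) = -9/(Z + w)
(E(-6, o(-3, 6)) + 1129)² = (-9/((-5 - 1*6) - 6) + 1129)² = (-9/((-5 - 6) - 6) + 1129)² = (-9/(-11 - 6) + 1129)² = (-9/(-17) + 1129)² = (-9*(-1/17) + 1129)² = (9/17 + 1129)² = (19202/17)² = 368716804/289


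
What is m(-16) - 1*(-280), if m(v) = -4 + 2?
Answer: 278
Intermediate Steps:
m(v) = -2
m(-16) - 1*(-280) = -2 - 1*(-280) = -2 + 280 = 278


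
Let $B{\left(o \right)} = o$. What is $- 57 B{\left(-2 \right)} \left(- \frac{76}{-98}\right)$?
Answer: $\frac{4332}{49} \approx 88.408$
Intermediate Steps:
$- 57 B{\left(-2 \right)} \left(- \frac{76}{-98}\right) = \left(-57\right) \left(-2\right) \left(- \frac{76}{-98}\right) = 114 \left(\left(-76\right) \left(- \frac{1}{98}\right)\right) = 114 \cdot \frac{38}{49} = \frac{4332}{49}$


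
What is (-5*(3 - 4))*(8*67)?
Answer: 2680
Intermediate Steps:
(-5*(3 - 4))*(8*67) = -5*(-1)*536 = 5*536 = 2680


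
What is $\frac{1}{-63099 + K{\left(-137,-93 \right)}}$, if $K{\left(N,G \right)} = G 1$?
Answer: $- \frac{1}{63192} \approx -1.5825 \cdot 10^{-5}$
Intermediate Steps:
$K{\left(N,G \right)} = G$
$\frac{1}{-63099 + K{\left(-137,-93 \right)}} = \frac{1}{-63099 - 93} = \frac{1}{-63192} = - \frac{1}{63192}$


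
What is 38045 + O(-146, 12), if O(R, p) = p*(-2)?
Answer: 38021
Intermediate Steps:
O(R, p) = -2*p
38045 + O(-146, 12) = 38045 - 2*12 = 38045 - 24 = 38021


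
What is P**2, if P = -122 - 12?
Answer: 17956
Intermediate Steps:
P = -134
P**2 = (-134)**2 = 17956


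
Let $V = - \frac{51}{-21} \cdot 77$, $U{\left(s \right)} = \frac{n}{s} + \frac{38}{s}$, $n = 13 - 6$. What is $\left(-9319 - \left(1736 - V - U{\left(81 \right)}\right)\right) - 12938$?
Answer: $- \frac{214249}{9} \approx -23805.0$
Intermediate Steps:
$n = 7$
$U{\left(s \right)} = \frac{45}{s}$ ($U{\left(s \right)} = \frac{7}{s} + \frac{38}{s} = \frac{45}{s}$)
$V = 187$ ($V = \left(-51\right) \left(- \frac{1}{21}\right) 77 = \frac{17}{7} \cdot 77 = 187$)
$\left(-9319 - \left(1736 - V - U{\left(81 \right)}\right)\right) - 12938 = \left(-9319 - \left(1549 - \frac{5}{9}\right)\right) - 12938 = \left(-9319 + \left(\left(187 + 45 \cdot \frac{1}{81}\right) - 1736\right)\right) - 12938 = \left(-9319 + \left(\left(187 + \frac{5}{9}\right) - 1736\right)\right) - 12938 = \left(-9319 + \left(\frac{1688}{9} - 1736\right)\right) - 12938 = \left(-9319 - \frac{13936}{9}\right) - 12938 = - \frac{97807}{9} - 12938 = - \frac{214249}{9}$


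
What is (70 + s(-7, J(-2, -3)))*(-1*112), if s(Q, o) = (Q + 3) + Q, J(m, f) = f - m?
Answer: -6608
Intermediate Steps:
s(Q, o) = 3 + 2*Q (s(Q, o) = (3 + Q) + Q = 3 + 2*Q)
(70 + s(-7, J(-2, -3)))*(-1*112) = (70 + (3 + 2*(-7)))*(-1*112) = (70 + (3 - 14))*(-112) = (70 - 11)*(-112) = 59*(-112) = -6608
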